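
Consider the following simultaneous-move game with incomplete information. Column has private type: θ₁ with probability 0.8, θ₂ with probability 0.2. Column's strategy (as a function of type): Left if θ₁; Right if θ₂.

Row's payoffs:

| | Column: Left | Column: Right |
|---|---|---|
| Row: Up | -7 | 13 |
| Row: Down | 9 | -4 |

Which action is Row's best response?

Down

Compute Row's expected payoff for each action, taking the expectation over Column's type.
E[Up] = 0.8·(-7) + 0.2·(13) = -3
E[Down] = 0.8·(9) + 0.2·(-4) = 6.4
Best response: Down (6.4 is the largest).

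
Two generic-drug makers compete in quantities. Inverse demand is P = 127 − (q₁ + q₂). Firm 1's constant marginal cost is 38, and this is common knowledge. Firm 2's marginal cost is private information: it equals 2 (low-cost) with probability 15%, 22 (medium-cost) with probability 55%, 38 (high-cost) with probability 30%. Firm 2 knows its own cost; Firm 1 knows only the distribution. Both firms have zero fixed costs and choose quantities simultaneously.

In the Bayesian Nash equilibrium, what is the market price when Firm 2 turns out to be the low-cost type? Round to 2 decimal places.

52.03

Type-c best response for Firm 2: q₂(c) = (127 − c)/2 − q₁/2.
Firm 1 maximizes expected profit; its first-order condition is 127 − 2q₁ − E[q₂] − 38 = 0.
Substituting E[q₂] and solving: E[c₂] = 23.8, so q₁ = (127 − 2·38 + 23.8)/3 = 24.9333.
q₂(low-cost) = 50.0333, so P = 127 − (24.9333 + 50.0333) = 52.0333.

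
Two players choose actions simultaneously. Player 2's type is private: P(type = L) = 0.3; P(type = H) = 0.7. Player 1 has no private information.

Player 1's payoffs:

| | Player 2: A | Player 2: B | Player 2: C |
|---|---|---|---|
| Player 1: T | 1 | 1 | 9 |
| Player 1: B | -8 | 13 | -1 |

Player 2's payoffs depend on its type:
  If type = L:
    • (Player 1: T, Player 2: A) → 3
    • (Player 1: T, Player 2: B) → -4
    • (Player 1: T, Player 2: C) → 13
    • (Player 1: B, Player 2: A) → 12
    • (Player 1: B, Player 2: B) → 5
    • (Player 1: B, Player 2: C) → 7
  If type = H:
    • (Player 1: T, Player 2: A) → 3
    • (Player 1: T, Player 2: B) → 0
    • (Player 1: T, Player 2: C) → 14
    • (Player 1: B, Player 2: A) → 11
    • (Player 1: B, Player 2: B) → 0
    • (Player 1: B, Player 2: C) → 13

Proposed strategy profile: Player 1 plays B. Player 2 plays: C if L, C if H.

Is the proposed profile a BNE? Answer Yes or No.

No

Player 1 plays B: E[B] = 0.3·(-1) + 0.7·(-1) = -1; E[T] = 9. Not best-responding. ✗
Player 2 (type L), facing B: A gives 12, B gives 5, C gives 7. Proposed C is not best — profitable deviation exists. ✗
Player 2 (type H), facing B: A gives 11, B gives 0, C gives 13. Proposed C is best. ✓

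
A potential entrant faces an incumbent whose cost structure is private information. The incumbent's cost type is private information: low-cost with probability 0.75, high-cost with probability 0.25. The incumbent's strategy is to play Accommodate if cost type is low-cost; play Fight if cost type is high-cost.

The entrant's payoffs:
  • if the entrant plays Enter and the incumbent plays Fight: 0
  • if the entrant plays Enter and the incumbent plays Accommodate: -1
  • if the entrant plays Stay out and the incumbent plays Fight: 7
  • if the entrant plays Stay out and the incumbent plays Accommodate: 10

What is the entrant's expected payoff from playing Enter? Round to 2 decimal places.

E[Enter] = 0.75·(-1) + 0.25·0 = (-0.75) + 0 = -0.75

-0.75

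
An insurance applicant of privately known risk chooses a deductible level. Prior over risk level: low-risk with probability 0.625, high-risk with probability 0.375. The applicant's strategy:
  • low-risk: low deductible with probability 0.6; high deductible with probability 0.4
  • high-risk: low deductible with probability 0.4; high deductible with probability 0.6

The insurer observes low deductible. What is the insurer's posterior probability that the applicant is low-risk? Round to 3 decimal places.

0.714

P(low deductible) = 0.625·0.6 + 0.375·0.4 = 0.525
P(low-risk | low deductible) = (0.625·0.6) / 0.525 = 0.375 / 0.525 = 0.714286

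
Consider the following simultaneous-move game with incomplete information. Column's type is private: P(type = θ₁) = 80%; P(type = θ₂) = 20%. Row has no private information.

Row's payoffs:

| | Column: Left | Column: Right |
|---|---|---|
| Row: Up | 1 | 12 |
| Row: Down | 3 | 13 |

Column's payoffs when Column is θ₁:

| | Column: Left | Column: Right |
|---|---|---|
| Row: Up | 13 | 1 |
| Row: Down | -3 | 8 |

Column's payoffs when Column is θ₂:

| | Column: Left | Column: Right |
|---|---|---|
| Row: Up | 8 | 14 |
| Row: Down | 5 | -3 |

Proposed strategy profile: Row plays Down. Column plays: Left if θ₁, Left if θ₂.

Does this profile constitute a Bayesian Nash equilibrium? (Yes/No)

No

Row plays Down: E[Down] = 0.8·(3) + 0.2·(3) = 3; E[Up] = 1. Best-responding. ✓
Column (type θ₁), facing Down: Left gives -3, Right gives 8. Proposed Left is not best — profitable deviation exists. ✗
Column (type θ₂), facing Down: Left gives 5, Right gives -3. Proposed Left is best. ✓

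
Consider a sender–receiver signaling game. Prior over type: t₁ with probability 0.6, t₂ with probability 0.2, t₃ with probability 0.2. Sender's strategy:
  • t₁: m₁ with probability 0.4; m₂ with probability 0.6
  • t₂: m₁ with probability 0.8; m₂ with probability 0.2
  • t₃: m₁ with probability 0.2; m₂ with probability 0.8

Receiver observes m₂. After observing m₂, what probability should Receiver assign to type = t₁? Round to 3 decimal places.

P(m₂) = 0.6·0.6 + 0.2·0.2 + 0.2·0.8 = 0.56
P(t₁ | m₂) = (0.6·0.6) / 0.56 = 0.36 / 0.56 = 0.642857

0.643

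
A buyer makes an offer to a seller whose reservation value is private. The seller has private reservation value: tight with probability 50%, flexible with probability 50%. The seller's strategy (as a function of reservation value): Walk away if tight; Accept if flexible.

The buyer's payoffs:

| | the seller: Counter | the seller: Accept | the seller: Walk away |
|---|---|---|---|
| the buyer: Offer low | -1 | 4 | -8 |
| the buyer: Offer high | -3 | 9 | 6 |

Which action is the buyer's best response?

Offer high

Compute the buyer's expected payoff for each action, taking the expectation over the seller's type.
E[Offer low] = 0.5·(-8) + 0.5·(4) = -2
E[Offer high] = 0.5·(6) + 0.5·(9) = 7.5
Best response: Offer high (7.5 is the largest).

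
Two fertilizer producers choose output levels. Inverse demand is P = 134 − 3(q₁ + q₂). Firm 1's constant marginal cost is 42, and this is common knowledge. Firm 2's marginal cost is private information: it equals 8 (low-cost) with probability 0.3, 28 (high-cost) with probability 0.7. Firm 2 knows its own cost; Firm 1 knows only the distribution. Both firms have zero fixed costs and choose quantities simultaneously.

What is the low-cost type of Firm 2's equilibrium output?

17

Type-c best response for Firm 2: q₂(c) = (134 − c)/6 − q₁/2.
Firm 1 maximizes expected profit; its first-order condition is 134 − 6q₁ − 3E[q₂] − 42 = 0.
Substituting E[q₂] and solving: E[c₂] = 22, so q₁ = (134 − 2·42 + 22)/9 = 8.
q₂(low-cost) = (134 − 8 − 3·8)/6 = 17.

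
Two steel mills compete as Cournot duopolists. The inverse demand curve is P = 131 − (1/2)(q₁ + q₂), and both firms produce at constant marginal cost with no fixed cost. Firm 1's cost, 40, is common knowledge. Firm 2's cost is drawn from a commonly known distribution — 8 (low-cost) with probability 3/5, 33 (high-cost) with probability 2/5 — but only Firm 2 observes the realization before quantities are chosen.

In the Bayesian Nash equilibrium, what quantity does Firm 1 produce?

Type-c best response for Firm 2: q₂(c) = (131 − c) − q₁/2.
Firm 1 maximizes expected profit; its first-order condition is 131 − q₁ − (1/2)E[q₂] − 40 = 0.
Substituting E[q₂] and solving: E[c₂] = 18, so q₁ = (131 − 2·40 + 18)/(3/2) = 46.

46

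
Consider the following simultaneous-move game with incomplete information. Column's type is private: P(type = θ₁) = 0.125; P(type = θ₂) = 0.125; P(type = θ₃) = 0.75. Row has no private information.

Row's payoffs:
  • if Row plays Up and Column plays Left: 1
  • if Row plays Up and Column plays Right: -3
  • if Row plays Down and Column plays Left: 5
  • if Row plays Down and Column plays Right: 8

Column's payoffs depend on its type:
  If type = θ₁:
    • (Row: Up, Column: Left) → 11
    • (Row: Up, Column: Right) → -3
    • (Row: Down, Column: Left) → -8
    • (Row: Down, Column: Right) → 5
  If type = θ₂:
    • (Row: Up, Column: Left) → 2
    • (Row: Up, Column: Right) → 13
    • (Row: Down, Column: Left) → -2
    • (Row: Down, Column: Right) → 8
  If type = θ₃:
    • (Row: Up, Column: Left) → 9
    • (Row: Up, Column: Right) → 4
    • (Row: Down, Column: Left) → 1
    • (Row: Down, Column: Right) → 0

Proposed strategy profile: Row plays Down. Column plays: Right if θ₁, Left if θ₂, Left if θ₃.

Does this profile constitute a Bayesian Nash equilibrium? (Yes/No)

No

Row plays Down: E[Down] = 0.125·(8) + 0.125·(5) + 0.75·(5) = 5.375; E[Up] = 0.5. Best-responding. ✓
Column (type θ₁), facing Down: Left gives -8, Right gives 5. Proposed Right is best. ✓
Column (type θ₂), facing Down: Left gives -2, Right gives 8. Proposed Left is not best — profitable deviation exists. ✗
Column (type θ₃), facing Down: Left gives 1, Right gives 0. Proposed Left is best. ✓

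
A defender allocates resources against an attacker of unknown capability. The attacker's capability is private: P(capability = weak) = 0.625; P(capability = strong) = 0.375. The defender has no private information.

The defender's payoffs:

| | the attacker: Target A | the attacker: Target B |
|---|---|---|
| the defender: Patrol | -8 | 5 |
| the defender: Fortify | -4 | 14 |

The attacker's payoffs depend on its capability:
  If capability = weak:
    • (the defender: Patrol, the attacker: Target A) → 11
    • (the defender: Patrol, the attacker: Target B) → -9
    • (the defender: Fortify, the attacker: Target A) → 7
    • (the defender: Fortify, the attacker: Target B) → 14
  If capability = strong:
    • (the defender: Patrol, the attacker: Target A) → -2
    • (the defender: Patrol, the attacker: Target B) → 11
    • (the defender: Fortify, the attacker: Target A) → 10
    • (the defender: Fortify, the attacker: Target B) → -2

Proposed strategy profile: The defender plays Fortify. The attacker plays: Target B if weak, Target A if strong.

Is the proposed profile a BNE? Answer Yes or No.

A profile is a BNE iff every type of every player is best-responding given beliefs about the other side.
The defender plays Fortify: E[Fortify] = 0.625·(14) + 0.375·(-4) = 7.25; E[Patrol] = 0.125. Best-responding. ✓
The attacker (capability weak), facing Fortify: Target A gives 7, Target B gives 14. Proposed Target B is best. ✓
The attacker (capability strong), facing Fortify: Target A gives 10, Target B gives -2. Proposed Target A is best. ✓

Yes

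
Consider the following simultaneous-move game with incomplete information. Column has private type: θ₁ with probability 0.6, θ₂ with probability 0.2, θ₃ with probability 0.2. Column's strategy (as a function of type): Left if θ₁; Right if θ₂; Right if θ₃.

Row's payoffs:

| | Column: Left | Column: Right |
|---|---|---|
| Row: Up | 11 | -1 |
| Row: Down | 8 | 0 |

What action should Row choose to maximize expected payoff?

Compute Row's expected payoff for each action, taking the expectation over Column's type.
E[Up] = 0.6·(11) + 0.2·(-1) + 0.2·(-1) = 6.2
E[Down] = 0.6·(8) + 0.2·(0) + 0.2·(0) = 4.8
Best response: Up (6.2 is the largest).

Up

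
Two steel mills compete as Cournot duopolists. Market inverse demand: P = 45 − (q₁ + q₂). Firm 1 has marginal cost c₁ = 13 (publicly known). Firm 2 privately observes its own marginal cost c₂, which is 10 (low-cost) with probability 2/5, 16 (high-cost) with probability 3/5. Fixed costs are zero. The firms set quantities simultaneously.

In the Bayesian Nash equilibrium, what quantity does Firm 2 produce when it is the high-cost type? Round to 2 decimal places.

Type-c best response for Firm 2: q₂(c) = (45 − c)/2 − q₁/2.
Firm 1 maximizes expected profit; its first-order condition is 45 − 2q₁ − E[q₂] − 13 = 0.
Substituting E[q₂] and solving: E[c₂] = 13.6, so q₁ = (45 − 2·13 + 13.6)/3 = 10.8667.
q₂(high-cost) = (45 − 16 − 10.8667)/2 = 9.06667.

9.07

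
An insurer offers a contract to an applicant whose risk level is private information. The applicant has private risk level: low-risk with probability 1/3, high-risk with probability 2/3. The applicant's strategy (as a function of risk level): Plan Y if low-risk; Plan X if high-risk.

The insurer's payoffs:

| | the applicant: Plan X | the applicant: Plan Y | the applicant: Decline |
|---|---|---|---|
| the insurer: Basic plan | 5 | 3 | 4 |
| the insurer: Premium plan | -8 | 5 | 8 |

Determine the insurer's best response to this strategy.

E[Basic plan] = 1/3·(3) + 2/3·(5) = 13/3
E[Premium plan] = 1/3·(5) + 2/3·(-8) = -11/3
Best response: Basic plan (13/3 is the largest).

Basic plan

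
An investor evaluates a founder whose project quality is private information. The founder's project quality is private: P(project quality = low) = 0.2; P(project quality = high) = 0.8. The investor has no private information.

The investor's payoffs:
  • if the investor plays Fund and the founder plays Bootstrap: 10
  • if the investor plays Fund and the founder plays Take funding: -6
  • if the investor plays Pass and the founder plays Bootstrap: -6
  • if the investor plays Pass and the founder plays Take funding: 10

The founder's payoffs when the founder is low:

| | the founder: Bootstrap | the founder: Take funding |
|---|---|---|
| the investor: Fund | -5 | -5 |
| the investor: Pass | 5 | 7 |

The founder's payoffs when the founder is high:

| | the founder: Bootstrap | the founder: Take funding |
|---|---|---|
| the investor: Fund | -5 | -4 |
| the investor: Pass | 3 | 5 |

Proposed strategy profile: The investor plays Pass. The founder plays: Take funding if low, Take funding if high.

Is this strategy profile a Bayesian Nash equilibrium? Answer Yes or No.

The investor plays Pass: E[Pass] = 0.2·(10) + 0.8·(10) = 10; E[Fund] = -6. Best-responding. ✓
The founder (project quality low), facing Pass: Bootstrap gives 5, Take funding gives 7. Proposed Take funding is best. ✓
The founder (project quality high), facing Pass: Bootstrap gives 3, Take funding gives 5. Proposed Take funding is best. ✓

Yes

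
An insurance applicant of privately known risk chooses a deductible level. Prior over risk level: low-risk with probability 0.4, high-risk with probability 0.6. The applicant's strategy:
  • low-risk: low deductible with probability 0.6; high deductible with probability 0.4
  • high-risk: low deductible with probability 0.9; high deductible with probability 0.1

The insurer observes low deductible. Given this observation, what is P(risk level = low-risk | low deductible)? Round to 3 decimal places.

P(low deductible) = 0.4·0.6 + 0.6·0.9 = 0.78
P(low-risk | low deductible) = (0.4·0.6) / 0.78 = 0.24 / 0.78 = 0.307692

0.308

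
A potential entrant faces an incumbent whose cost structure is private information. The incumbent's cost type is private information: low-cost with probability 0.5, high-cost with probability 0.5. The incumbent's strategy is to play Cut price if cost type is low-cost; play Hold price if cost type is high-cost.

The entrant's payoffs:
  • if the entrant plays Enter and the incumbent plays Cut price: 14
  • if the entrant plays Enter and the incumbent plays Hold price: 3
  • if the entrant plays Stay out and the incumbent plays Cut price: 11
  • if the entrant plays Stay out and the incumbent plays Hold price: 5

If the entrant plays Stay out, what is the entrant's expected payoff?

Take the expectation over the incumbent's cost type, weighting each type's action by its prior probability.
E[Stay out] = 0.5·11 + 0.5·5 = 5.5 + 2.5 = 8

8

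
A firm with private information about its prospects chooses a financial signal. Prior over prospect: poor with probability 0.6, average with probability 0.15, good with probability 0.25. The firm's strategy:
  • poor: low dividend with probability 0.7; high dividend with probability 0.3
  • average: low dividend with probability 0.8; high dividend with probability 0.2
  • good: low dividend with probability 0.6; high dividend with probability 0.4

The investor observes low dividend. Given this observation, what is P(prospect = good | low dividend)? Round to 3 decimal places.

0.217

Apply Bayes' rule using the sender's strategy as the likelihood.
P(low dividend) = 0.6·0.7 + 0.15·0.8 + 0.25·0.6 = 0.69
P(good | low dividend) = (0.25·0.6) / 0.69 = 0.15 / 0.69 = 0.217391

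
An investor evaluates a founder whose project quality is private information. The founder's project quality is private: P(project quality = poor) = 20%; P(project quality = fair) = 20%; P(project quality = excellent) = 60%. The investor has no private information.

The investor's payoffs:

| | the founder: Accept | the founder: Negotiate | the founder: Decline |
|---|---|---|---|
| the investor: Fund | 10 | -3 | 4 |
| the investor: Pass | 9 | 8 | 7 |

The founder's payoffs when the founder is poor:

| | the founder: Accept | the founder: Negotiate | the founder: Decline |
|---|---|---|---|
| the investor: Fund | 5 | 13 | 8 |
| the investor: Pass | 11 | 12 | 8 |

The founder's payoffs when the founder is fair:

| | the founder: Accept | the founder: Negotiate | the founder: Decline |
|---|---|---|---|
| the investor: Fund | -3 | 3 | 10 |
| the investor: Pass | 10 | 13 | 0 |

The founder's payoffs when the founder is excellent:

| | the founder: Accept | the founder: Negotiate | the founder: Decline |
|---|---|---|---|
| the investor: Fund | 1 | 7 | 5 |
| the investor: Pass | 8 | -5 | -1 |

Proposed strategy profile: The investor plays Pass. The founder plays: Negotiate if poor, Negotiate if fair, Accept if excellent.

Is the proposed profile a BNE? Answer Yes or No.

A profile is a BNE iff every type of every player is best-responding given beliefs about the other side.
The investor plays Pass: E[Pass] = 0.2·(8) + 0.2·(8) + 0.6·(9) = 8.6; E[Fund] = 4.8. Best-responding. ✓
The founder (project quality poor), facing Pass: Accept gives 11, Negotiate gives 12, Decline gives 8. Proposed Negotiate is best. ✓
The founder (project quality fair), facing Pass: Accept gives 10, Negotiate gives 13, Decline gives 0. Proposed Negotiate is best. ✓
The founder (project quality excellent), facing Pass: Accept gives 8, Negotiate gives -5, Decline gives -1. Proposed Accept is best. ✓

Yes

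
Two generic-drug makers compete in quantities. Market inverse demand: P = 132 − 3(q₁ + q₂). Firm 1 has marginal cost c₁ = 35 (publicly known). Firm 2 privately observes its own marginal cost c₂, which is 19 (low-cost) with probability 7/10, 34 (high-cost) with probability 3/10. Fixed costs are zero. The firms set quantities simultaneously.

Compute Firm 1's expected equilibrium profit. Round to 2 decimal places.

270.75

Firm 2 with cost c maximizes (132 − 3(q₁+q₂) − c)·q₂, giving q₂(c) = (132 − c − 3q₁)/6.
E[c₂] = 7/10·19 + 3/10·34 = 23.5
Firm 1's FOC against E[q₂] yields q₁ = (132 − 2·35 + E[c₂])/9 = (132 − 70 + 23.5)/9 = 9.5.
E[P] = 132 − 3·(q₁ + E[q₂]) = 63.5; Firm 1's expected profit = (E[P] − 35)·q₁ = (63.5 − 35)·9.5 = 270.75.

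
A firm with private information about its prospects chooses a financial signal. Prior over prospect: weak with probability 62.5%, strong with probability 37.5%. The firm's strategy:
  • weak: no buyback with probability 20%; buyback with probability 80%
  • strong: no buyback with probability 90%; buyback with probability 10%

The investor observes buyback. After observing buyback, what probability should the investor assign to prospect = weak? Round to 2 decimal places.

0.93

P(buyback) = 0.625·0.8 + 0.375·0.1 = 0.5375
P(weak | buyback) = (0.625·0.8) / 0.5375 = 0.5 / 0.5375 = 0.930233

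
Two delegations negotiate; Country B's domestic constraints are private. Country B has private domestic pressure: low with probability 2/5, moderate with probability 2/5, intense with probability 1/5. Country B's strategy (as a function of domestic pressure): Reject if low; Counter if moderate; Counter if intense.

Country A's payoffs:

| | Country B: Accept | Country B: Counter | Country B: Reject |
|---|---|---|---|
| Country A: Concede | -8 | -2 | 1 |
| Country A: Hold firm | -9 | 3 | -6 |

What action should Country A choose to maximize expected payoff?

Hold firm

E[Concede] = 2/5·(1) + 2/5·(-2) + 1/5·(-2) = -4/5
E[Hold firm] = 2/5·(-6) + 2/5·(3) + 1/5·(3) = -3/5
Best response: Hold firm (-3/5 is the largest).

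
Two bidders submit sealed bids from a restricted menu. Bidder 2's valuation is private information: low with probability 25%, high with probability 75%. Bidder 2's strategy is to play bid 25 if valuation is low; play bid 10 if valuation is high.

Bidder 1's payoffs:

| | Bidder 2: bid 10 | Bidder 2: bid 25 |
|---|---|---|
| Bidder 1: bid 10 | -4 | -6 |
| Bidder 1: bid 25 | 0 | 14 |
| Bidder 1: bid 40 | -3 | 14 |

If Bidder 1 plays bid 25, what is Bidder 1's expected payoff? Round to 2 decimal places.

Take the expectation over Bidder 2's valuation, weighting each type's action by its prior probability.
E[bid 25] = 0.25·14 + 0.75·0 = 3.5 + 0 = 3.5

3.50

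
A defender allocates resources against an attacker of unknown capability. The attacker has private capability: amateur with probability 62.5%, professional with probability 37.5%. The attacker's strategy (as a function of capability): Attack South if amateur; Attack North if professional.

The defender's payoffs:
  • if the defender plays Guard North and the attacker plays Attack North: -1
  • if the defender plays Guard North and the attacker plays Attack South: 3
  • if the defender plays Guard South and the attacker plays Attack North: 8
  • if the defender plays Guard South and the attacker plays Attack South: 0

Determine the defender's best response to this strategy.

Compute the defender's expected payoff for each action, taking the expectation over the attacker's type.
E[Guard North] = 0.625·(3) + 0.375·(-1) = 1.5
E[Guard South] = 0.625·(0) + 0.375·(8) = 3
Best response: Guard South (3 is the largest).

Guard South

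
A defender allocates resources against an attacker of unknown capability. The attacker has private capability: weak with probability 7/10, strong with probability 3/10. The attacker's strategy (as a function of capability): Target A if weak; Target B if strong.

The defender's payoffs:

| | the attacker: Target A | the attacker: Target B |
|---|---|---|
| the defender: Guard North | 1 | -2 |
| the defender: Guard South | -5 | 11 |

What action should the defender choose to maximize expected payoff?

E[Guard North] = 7/10·(1) + 3/10·(-2) = 1/10
E[Guard South] = 7/10·(-5) + 3/10·(11) = -1/5
Best response: Guard North (1/10 is the largest).

Guard North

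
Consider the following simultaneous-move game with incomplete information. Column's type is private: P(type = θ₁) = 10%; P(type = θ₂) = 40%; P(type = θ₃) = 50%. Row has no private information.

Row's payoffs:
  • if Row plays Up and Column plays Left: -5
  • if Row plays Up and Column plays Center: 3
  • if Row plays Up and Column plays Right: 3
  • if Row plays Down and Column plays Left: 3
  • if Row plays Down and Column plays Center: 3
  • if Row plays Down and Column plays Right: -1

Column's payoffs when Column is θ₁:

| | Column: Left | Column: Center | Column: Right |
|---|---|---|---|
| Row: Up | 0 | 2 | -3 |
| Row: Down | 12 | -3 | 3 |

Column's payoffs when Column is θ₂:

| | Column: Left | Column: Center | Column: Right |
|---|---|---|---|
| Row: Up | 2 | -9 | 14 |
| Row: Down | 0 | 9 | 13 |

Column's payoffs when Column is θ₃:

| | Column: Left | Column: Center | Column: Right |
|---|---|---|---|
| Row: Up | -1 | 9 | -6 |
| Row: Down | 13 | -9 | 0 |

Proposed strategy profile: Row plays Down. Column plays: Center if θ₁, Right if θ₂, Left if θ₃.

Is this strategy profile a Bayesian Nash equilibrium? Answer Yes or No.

Row plays Down: E[Down] = 0.1·(3) + 0.4·(-1) + 0.5·(3) = 1.4; E[Up] = -1. Best-responding. ✓
Column (type θ₁), facing Down: Left gives 12, Center gives -3, Right gives 3. Proposed Center is not best — profitable deviation exists. ✗
Column (type θ₂), facing Down: Left gives 0, Center gives 9, Right gives 13. Proposed Right is best. ✓
Column (type θ₃), facing Down: Left gives 13, Center gives -9, Right gives 0. Proposed Left is best. ✓

No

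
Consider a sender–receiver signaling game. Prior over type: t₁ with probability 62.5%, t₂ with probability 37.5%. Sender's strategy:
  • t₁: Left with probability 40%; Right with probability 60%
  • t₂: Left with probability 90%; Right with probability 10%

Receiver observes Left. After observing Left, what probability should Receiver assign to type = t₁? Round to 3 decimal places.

0.426

P(Left) = 0.625·0.4 + 0.375·0.9 = 0.5875
P(t₁ | Left) = (0.625·0.4) / 0.5875 = 0.25 / 0.5875 = 0.425532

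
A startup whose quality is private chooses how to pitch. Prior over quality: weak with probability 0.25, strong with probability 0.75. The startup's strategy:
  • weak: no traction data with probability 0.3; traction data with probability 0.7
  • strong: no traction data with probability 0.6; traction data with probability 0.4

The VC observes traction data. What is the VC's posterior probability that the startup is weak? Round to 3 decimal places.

Apply Bayes' rule using the sender's strategy as the likelihood.
P(traction data) = 0.25·0.7 + 0.75·0.4 = 0.475
P(weak | traction data) = (0.25·0.7) / 0.475 = 0.175 / 0.475 = 0.368421

0.368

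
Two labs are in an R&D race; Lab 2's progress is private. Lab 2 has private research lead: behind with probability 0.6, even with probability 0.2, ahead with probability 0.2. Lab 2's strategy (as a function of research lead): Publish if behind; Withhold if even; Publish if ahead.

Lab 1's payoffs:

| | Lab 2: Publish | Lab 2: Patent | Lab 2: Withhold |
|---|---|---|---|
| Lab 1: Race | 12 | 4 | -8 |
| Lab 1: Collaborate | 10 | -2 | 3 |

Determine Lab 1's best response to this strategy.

E[Race] = 0.6·(12) + 0.2·(-8) + 0.2·(12) = 8
E[Collaborate] = 0.6·(10) + 0.2·(3) + 0.2·(10) = 8.6
Best response: Collaborate (8.6 is the largest).

Collaborate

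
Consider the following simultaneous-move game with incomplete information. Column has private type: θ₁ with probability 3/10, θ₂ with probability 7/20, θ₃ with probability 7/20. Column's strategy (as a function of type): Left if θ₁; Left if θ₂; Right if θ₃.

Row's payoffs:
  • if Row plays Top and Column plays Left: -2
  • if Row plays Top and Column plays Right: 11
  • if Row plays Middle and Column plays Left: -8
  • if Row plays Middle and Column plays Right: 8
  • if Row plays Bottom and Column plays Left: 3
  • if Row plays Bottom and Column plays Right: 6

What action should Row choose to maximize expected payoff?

Bottom

E[Top] = 3/10·(-2) + 7/20·(-2) + 7/20·(11) = 51/20
E[Middle] = 3/10·(-8) + 7/20·(-8) + 7/20·(8) = -12/5
E[Bottom] = 3/10·(3) + 7/20·(3) + 7/20·(6) = 81/20
Best response: Bottom (81/20 is the largest).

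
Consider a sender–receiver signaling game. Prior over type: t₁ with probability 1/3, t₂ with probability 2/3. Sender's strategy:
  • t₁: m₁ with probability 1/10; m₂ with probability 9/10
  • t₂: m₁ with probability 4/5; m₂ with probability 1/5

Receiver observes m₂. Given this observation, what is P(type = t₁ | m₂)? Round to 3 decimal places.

Apply Bayes' rule using the sender's strategy as the likelihood.
P(m₂) = (1/3)·(9/10) + (2/3)·(1/5) = 13/30
P(t₁ | m₂) = ((1/3)·(9/10)) / (13/30) = (3/10) / (13/30) = 9/13

0.692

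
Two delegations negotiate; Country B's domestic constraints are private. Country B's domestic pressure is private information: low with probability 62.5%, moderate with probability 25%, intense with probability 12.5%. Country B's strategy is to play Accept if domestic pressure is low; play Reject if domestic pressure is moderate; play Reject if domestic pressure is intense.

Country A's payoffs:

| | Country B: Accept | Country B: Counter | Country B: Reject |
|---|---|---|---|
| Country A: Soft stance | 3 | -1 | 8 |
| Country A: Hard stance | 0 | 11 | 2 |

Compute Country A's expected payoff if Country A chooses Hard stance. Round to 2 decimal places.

0.75

Take the expectation over Country B's domestic pressure, weighting each type's action by its prior probability.
E[Hard stance] = 0.625·0 + 0.25·2 + 0.125·2 = 0 + 0.5 + 0.25 = 0.75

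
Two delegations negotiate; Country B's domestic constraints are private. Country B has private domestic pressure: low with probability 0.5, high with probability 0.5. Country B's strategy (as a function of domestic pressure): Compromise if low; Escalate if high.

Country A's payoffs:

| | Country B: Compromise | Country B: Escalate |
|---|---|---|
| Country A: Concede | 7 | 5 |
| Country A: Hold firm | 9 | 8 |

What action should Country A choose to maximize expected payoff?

E[Concede] = 0.5·(7) + 0.5·(5) = 6
E[Hold firm] = 0.5·(9) + 0.5·(8) = 8.5
Best response: Hold firm (8.5 is the largest).

Hold firm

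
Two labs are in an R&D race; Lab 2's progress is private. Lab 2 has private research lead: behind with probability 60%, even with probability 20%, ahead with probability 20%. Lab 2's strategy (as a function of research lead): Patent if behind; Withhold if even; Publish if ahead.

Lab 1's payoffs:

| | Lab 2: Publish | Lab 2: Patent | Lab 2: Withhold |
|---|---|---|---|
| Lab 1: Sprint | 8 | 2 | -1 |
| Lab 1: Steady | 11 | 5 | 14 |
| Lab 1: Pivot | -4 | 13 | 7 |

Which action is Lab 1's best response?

Pivot

E[Sprint] = 0.6·(2) + 0.2·(-1) + 0.2·(8) = 2.6
E[Steady] = 0.6·(5) + 0.2·(14) + 0.2·(11) = 8
E[Pivot] = 0.6·(13) + 0.2·(7) + 0.2·(-4) = 8.4
Best response: Pivot (8.4 is the largest).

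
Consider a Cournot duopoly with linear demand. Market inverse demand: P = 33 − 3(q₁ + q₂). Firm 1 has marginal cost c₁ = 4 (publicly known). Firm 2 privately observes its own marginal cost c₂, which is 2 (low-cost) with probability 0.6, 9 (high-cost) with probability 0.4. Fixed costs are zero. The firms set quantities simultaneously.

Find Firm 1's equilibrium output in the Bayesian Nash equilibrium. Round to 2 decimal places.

Type-c best response for Firm 2: q₂(c) = (33 − c)/6 − q₁/2.
Firm 1 maximizes expected profit; its first-order condition is 33 − 6q₁ − 3E[q₂] − 4 = 0.
Substituting E[q₂] and solving: E[c₂] = 4.8, so q₁ = (33 − 2·4 + 4.8)/9 = 3.31111.

3.31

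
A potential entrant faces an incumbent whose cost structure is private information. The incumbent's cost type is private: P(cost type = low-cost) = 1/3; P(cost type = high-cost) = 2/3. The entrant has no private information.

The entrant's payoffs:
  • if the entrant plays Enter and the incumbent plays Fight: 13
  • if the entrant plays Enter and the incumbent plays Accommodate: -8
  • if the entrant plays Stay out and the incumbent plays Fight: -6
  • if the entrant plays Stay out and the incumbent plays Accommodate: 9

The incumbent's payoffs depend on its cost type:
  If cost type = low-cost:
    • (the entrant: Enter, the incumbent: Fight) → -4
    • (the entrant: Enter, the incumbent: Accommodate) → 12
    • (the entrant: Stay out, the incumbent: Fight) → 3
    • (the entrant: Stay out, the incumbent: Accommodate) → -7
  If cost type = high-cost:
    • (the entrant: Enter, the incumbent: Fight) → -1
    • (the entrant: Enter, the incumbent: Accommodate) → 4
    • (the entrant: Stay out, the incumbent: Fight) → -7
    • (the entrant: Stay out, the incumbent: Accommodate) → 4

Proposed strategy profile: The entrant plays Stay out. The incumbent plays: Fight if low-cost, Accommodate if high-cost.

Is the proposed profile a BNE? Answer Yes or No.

Yes

The entrant plays Stay out: E[Stay out] = 1/3·(-6) + 2/3·(9) = 4; E[Enter] = -1. Best-responding. ✓
The incumbent (cost type low-cost), facing Stay out: Fight gives 3, Accommodate gives -7. Proposed Fight is best. ✓
The incumbent (cost type high-cost), facing Stay out: Fight gives -7, Accommodate gives 4. Proposed Accommodate is best. ✓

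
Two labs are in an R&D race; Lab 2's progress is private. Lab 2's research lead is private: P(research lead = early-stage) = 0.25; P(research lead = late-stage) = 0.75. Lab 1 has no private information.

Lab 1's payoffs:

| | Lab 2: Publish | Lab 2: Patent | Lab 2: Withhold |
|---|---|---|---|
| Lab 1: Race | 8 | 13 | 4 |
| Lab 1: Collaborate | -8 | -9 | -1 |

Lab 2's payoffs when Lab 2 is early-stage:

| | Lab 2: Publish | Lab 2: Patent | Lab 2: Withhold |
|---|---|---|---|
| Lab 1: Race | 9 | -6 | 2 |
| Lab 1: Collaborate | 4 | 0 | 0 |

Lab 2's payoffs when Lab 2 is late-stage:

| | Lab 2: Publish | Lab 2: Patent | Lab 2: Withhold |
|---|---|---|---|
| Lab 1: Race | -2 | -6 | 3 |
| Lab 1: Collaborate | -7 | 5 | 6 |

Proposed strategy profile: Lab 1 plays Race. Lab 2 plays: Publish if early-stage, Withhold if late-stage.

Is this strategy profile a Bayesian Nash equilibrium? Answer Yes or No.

Yes

Lab 1 plays Race: E[Race] = 0.25·(8) + 0.75·(4) = 5; E[Collaborate] = -2.75. Best-responding. ✓
Lab 2 (research lead early-stage), facing Race: Publish gives 9, Patent gives -6, Withhold gives 2. Proposed Publish is best. ✓
Lab 2 (research lead late-stage), facing Race: Publish gives -2, Patent gives -6, Withhold gives 3. Proposed Withhold is best. ✓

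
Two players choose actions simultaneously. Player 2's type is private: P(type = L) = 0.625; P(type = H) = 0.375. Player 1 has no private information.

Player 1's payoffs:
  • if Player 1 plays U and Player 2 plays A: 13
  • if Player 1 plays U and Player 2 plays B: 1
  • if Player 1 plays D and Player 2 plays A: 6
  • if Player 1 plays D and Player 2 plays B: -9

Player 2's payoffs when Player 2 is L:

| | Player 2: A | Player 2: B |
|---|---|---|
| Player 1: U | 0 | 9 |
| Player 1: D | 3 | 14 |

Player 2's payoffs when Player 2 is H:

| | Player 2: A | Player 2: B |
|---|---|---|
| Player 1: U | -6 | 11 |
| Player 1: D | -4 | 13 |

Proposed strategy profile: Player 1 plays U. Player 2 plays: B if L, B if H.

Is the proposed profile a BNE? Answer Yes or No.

Yes

Player 1 plays U: E[U] = 0.625·(1) + 0.375·(1) = 1; E[D] = -9. Best-responding. ✓
Player 2 (type L), facing U: A gives 0, B gives 9. Proposed B is best. ✓
Player 2 (type H), facing U: A gives -6, B gives 11. Proposed B is best. ✓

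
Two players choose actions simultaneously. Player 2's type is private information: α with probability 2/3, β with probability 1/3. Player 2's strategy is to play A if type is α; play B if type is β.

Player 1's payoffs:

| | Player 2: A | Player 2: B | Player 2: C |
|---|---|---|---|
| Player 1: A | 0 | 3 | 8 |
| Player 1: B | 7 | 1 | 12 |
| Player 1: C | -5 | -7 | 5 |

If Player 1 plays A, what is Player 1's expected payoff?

1

Take the expectation over Player 2's type, weighting each type's action by its prior probability.
E[A] = 2/3·0 + 1/3·3 = 0 + 1 = 1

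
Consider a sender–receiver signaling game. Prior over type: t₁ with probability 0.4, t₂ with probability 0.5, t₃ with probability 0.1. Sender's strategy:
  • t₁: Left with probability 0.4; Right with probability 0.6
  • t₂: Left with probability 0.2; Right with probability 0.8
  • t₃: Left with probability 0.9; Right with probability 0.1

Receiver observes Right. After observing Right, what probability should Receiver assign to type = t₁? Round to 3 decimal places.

0.369

Apply Bayes' rule using the sender's strategy as the likelihood.
P(Right) = 0.4·0.6 + 0.5·0.8 + 0.1·0.1 = 0.65
P(t₁ | Right) = (0.4·0.6) / 0.65 = 0.24 / 0.65 = 0.369231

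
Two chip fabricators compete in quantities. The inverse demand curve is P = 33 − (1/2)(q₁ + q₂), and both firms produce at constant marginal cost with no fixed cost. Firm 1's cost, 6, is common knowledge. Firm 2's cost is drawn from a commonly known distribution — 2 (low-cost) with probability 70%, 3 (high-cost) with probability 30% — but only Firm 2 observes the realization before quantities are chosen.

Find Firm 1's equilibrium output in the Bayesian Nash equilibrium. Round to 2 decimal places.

15.53

Type-c best response for Firm 2: q₂(c) = (33 − c) − q₁/2.
Firm 1 maximizes expected profit; its first-order condition is 33 − q₁ − (1/2)E[q₂] − 6 = 0.
Substituting E[q₂] and solving: E[c₂] = 2.3, so q₁ = (33 − 2·6 + 2.3)/(3/2) = 15.5333.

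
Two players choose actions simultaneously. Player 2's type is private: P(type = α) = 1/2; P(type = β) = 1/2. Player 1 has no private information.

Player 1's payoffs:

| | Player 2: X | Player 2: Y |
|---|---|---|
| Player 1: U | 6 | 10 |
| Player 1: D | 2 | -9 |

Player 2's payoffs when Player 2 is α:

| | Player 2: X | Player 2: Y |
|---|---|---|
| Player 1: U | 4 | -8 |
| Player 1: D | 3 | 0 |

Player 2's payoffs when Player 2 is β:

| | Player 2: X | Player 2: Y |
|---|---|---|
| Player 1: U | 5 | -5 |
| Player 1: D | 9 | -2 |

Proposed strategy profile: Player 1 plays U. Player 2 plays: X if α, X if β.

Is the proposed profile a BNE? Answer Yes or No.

Yes

A profile is a BNE iff every type of every player is best-responding given beliefs about the other side.
Player 1 plays U: E[U] = 1/2·(6) + 1/2·(6) = 6; E[D] = 2. Best-responding. ✓
Player 2 (type α), facing U: X gives 4, Y gives -8. Proposed X is best. ✓
Player 2 (type β), facing U: X gives 5, Y gives -5. Proposed X is best. ✓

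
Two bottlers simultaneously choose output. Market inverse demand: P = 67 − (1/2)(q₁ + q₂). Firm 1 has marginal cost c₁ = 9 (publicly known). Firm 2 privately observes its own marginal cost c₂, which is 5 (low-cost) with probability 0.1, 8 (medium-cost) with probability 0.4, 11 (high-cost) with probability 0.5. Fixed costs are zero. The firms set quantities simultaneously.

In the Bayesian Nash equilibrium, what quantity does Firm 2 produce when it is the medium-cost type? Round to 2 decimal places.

39.60

Type-c best response for Firm 2: q₂(c) = (67 − c) − q₁/2.
Firm 1 maximizes expected profit; its first-order condition is 67 − q₁ − (1/2)E[q₂] − 9 = 0.
Substituting E[q₂] and solving: E[c₂] = 9.2, so q₁ = (67 − 2·9 + 9.2)/(3/2) = 38.8.
q₂(medium-cost) = (67 − 8 − (1/2)·38.8) = 39.6.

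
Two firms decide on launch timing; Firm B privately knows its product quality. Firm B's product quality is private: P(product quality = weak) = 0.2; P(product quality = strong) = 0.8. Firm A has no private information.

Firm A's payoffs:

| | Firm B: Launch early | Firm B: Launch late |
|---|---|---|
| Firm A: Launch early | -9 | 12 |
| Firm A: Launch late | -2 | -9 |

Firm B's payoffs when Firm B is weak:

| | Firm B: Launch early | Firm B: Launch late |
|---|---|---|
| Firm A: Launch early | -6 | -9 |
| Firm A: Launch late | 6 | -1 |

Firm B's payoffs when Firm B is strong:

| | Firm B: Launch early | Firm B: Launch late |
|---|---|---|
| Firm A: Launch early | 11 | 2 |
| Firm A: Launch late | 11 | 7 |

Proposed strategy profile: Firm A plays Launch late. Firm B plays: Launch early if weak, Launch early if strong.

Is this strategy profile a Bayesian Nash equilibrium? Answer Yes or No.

A profile is a BNE iff every type of every player is best-responding given beliefs about the other side.
Firm A plays Launch late: E[Launch late] = 0.2·(-2) + 0.8·(-2) = -2; E[Launch early] = -9. Best-responding. ✓
Firm B (product quality weak), facing Launch late: Launch early gives 6, Launch late gives -1. Proposed Launch early is best. ✓
Firm B (product quality strong), facing Launch late: Launch early gives 11, Launch late gives 7. Proposed Launch early is best. ✓

Yes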